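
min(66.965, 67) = 66.965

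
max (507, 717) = 717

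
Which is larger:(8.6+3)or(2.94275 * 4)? (2.94275 * 4)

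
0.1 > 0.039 True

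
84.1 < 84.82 True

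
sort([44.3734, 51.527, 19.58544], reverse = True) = [51.527, 44.3734, 19.58544]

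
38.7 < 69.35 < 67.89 False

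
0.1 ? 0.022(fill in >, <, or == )>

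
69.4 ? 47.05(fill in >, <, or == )>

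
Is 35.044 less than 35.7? Yes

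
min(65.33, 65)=65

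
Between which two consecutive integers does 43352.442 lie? 43352 and 43353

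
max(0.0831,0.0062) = 0.0831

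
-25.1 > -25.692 True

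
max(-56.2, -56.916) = -56.2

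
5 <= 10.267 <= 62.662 True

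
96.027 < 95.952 False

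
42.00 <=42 True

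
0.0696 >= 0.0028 True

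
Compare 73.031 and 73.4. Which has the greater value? 73.4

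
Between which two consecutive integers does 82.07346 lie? 82 and 83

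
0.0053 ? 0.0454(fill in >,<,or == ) <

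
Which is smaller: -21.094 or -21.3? -21.3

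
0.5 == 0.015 False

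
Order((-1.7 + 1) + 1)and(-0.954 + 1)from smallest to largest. (-0.954 + 1), ((-1.7 + 1) + 1)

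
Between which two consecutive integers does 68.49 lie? 68 and 69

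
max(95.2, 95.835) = 95.835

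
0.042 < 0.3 True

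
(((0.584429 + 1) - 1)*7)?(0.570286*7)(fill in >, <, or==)>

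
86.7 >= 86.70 True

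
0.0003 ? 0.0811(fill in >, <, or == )<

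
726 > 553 True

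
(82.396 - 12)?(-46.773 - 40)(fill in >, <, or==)>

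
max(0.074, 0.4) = 0.4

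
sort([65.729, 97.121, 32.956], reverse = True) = [97.121, 65.729, 32.956]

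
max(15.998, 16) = 16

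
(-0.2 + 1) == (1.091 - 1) False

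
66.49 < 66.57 True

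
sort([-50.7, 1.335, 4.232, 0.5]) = [-50.7, 0.5, 1.335, 4.232]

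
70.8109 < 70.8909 True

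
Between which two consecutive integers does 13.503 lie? 13 and 14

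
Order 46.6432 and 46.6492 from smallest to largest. 46.6432,46.6492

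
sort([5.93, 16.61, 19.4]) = [5.93, 16.61, 19.4]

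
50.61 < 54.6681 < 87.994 True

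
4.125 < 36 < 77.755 True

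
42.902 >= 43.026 False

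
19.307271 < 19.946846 True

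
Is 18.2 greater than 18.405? No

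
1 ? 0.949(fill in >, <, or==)>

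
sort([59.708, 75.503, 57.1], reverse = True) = [75.503, 59.708, 57.1]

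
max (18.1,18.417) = 18.417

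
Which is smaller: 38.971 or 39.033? 38.971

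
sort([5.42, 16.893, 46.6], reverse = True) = [46.6, 16.893, 5.42]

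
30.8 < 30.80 False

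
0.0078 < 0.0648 True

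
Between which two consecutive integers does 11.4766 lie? 11 and 12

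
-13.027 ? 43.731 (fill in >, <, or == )<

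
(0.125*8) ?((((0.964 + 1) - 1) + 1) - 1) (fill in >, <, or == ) >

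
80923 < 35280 False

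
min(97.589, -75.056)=-75.056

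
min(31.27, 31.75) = 31.27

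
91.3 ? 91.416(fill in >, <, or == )<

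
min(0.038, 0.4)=0.038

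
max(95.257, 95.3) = 95.3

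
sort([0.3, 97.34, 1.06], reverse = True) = [97.34, 1.06, 0.3]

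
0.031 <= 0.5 True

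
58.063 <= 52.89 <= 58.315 False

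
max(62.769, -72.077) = 62.769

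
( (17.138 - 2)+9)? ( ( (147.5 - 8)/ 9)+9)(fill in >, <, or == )<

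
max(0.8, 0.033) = 0.8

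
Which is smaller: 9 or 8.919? 8.919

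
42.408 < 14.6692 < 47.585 False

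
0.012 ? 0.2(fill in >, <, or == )<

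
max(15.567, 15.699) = 15.699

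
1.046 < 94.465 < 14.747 False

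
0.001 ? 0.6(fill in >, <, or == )<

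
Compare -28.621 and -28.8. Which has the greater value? -28.621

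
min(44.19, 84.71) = 44.19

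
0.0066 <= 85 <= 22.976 False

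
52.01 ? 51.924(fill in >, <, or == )>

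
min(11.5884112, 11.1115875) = 11.1115875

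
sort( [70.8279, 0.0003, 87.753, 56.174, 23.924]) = [0.0003, 23.924, 56.174, 70.8279, 87.753]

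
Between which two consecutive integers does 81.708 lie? 81 and 82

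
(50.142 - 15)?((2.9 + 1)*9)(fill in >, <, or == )>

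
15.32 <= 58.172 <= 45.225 False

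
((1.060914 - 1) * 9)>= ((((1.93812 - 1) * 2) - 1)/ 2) True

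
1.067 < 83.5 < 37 False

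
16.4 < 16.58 True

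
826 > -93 True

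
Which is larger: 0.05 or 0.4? 0.4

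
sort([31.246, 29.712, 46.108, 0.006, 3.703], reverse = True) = [46.108, 31.246, 29.712, 3.703, 0.006]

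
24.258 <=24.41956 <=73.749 True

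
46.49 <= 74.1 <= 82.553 True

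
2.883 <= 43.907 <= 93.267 True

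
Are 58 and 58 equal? Yes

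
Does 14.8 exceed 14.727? Yes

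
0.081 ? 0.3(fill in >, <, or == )<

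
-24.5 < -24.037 True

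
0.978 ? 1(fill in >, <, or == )<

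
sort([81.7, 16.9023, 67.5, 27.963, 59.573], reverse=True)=[81.7, 67.5, 59.573, 27.963, 16.9023]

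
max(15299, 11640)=15299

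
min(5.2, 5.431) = 5.2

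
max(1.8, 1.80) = 1.80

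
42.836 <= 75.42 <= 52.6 False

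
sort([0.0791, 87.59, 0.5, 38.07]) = [0.0791, 0.5, 38.07, 87.59]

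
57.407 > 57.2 True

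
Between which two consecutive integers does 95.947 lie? 95 and 96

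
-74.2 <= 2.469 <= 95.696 True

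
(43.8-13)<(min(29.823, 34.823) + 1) True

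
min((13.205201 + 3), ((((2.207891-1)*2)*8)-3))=16.205201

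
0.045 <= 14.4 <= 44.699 True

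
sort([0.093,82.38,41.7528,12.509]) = [0.093,12.509,41.7528,82.38]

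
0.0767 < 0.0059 False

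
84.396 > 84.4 False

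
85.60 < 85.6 False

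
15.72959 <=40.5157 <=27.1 False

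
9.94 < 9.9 False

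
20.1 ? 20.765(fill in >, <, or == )<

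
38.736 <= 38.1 False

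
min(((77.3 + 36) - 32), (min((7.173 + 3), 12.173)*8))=81.3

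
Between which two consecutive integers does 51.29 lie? 51 and 52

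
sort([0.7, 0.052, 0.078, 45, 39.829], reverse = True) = [45, 39.829, 0.7, 0.078, 0.052]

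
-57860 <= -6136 True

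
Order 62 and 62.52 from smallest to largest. 62, 62.52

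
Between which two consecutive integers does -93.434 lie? -94 and -93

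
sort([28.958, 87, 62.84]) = [28.958, 62.84, 87]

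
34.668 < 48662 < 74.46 False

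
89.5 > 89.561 False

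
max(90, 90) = 90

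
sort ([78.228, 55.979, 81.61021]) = [55.979, 78.228, 81.61021]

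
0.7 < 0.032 False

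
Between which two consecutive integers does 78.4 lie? 78 and 79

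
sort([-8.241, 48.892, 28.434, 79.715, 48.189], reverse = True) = [79.715, 48.892, 48.189, 28.434, -8.241]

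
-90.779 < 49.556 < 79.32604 True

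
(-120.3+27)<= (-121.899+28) False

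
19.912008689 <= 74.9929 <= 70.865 False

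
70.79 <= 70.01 False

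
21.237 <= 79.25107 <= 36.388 False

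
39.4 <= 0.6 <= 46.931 False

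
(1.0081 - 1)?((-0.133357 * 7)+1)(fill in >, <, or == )<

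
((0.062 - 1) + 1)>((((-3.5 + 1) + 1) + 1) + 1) False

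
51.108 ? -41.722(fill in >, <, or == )>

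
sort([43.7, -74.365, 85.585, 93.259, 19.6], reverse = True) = [93.259, 85.585, 43.7, 19.6, -74.365]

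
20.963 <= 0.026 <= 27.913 False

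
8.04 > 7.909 True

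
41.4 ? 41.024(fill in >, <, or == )>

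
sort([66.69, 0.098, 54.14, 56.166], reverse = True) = [66.69, 56.166, 54.14, 0.098]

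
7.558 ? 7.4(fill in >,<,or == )>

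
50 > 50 False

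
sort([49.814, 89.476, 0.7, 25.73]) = [0.7, 25.73, 49.814, 89.476]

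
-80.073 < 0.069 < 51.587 True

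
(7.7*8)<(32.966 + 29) True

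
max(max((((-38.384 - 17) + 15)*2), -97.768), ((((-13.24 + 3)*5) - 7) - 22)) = -80.2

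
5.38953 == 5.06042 False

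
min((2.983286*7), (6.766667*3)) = 20.300001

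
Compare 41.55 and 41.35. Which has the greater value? 41.55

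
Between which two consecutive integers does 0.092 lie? 0 and 1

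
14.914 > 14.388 True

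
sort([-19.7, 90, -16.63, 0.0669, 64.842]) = [-19.7, -16.63, 0.0669, 64.842, 90]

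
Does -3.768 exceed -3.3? No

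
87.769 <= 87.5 False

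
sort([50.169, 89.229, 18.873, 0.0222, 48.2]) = [0.0222, 18.873, 48.2, 50.169, 89.229]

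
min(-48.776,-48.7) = -48.776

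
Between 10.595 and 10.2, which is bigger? 10.595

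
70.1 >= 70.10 True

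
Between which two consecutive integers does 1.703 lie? 1 and 2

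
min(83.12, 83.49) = 83.12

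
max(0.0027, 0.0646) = 0.0646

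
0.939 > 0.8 True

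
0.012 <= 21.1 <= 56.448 True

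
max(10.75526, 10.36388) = 10.75526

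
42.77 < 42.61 False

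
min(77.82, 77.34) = 77.34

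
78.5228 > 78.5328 False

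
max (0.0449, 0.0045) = 0.0449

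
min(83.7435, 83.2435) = 83.2435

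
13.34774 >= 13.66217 False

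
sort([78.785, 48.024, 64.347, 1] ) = [1, 48.024, 64.347, 78.785]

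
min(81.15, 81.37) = 81.15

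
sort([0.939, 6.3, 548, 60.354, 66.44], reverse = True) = [548, 66.44, 60.354, 6.3, 0.939]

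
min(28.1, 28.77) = 28.1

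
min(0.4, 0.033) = 0.033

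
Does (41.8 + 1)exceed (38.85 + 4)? No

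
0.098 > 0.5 False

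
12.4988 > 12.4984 True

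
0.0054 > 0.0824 False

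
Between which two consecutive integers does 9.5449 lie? 9 and 10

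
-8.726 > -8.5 False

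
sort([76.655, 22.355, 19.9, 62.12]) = [19.9, 22.355, 62.12, 76.655]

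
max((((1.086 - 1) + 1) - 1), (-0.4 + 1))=0.6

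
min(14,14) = 14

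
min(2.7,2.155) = 2.155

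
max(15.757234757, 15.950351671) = 15.950351671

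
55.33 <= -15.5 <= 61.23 False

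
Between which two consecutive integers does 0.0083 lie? 0 and 1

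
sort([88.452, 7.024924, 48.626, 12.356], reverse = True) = [88.452, 48.626, 12.356, 7.024924]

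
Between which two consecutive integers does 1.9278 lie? 1 and 2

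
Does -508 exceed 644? No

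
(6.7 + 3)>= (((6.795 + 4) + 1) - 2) False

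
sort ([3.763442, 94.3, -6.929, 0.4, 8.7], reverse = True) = [94.3, 8.7, 3.763442, 0.4, -6.929]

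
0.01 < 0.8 True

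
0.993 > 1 False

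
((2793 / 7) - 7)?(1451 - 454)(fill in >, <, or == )<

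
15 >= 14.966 True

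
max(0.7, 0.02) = 0.7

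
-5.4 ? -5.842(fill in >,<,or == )>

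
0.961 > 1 False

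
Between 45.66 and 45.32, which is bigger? 45.66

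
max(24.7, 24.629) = 24.7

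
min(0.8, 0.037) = 0.037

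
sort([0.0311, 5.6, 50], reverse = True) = [50, 5.6, 0.0311]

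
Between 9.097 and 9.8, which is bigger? 9.8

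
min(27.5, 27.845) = 27.5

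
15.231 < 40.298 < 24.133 False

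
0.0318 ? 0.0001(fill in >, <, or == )>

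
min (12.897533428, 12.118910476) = 12.118910476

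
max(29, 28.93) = 29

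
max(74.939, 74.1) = 74.939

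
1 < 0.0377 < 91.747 False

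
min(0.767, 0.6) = 0.6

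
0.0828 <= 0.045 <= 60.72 False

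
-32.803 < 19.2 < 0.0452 False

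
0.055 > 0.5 False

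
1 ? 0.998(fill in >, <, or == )>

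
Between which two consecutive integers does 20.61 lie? 20 and 21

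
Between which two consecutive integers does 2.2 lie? 2 and 3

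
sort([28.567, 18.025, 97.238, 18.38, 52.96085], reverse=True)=[97.238, 52.96085, 28.567, 18.38, 18.025]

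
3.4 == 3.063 False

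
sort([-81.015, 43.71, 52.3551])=[-81.015, 43.71, 52.3551]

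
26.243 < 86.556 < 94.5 True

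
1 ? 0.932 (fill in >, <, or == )>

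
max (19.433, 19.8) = 19.8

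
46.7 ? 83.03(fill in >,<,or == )<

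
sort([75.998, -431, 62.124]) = [-431, 62.124, 75.998]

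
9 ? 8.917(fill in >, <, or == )>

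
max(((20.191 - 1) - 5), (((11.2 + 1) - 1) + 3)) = 14.2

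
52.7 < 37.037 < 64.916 False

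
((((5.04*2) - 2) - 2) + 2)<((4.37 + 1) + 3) True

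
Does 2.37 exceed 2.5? No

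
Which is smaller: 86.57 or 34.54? 34.54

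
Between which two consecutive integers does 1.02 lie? 1 and 2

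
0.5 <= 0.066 False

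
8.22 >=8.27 False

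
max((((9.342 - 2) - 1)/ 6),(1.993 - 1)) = 1.057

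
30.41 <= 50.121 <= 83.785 True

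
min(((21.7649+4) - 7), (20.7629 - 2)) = 18.7629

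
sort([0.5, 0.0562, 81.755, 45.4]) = [0.0562, 0.5, 45.4, 81.755]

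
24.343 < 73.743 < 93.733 True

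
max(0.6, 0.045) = 0.6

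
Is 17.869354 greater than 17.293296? Yes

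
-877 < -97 True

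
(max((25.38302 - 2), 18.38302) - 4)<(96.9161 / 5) True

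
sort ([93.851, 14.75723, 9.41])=[9.41, 14.75723, 93.851]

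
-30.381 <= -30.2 True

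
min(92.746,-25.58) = -25.58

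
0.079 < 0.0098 False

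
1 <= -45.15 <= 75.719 False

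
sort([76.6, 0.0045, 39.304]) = [0.0045, 39.304, 76.6]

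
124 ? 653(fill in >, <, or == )<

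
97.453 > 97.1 True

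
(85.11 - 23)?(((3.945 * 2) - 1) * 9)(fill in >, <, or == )>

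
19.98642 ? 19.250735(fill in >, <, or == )>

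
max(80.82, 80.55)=80.82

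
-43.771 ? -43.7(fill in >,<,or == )<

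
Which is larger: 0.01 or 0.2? 0.2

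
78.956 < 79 True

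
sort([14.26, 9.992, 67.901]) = [9.992, 14.26, 67.901]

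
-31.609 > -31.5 False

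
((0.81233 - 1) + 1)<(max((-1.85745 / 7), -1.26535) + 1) False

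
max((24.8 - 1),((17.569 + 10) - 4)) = 23.8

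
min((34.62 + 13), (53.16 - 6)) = 47.16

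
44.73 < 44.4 False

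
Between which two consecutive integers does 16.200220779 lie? 16 and 17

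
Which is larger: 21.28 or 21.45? 21.45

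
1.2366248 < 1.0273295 False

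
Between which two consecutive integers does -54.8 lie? -55 and -54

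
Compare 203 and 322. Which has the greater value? 322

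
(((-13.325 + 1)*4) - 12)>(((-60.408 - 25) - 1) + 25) True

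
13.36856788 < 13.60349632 True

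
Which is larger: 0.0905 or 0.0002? 0.0905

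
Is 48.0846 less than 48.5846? Yes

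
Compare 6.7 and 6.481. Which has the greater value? 6.7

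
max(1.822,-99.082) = 1.822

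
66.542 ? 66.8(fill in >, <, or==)<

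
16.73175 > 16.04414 True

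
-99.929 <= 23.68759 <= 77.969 True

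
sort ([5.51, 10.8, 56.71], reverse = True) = [56.71, 10.8, 5.51]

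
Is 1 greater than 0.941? Yes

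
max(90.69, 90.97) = 90.97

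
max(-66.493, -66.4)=-66.4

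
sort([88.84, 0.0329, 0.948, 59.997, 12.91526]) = [0.0329, 0.948, 12.91526, 59.997, 88.84]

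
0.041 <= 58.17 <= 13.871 False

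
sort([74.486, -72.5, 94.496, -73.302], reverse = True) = [94.496, 74.486, -72.5, -73.302]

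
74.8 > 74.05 True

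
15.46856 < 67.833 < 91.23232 True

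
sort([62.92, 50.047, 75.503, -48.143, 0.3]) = [-48.143, 0.3, 50.047, 62.92, 75.503]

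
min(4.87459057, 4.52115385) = 4.52115385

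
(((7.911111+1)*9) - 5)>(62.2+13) False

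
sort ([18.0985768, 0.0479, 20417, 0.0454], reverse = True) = [20417, 18.0985768, 0.0479, 0.0454]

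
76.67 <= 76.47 False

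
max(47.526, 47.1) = 47.526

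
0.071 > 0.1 False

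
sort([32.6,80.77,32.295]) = [32.295,32.6,80.77]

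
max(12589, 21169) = 21169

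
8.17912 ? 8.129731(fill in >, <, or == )>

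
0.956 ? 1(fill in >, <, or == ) <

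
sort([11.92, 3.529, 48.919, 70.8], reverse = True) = [70.8, 48.919, 11.92, 3.529]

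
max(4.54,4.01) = 4.54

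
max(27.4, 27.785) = 27.785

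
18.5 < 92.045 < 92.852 True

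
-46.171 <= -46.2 False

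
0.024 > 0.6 False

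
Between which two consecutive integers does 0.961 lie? 0 and 1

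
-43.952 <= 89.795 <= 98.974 True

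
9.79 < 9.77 False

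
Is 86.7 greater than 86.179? Yes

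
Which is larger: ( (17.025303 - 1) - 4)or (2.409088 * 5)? (2.409088 * 5)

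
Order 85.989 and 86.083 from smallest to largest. 85.989, 86.083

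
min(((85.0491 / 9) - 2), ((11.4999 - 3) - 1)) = 7.4499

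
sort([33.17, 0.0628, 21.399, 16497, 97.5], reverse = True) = [16497, 97.5, 33.17, 21.399, 0.0628]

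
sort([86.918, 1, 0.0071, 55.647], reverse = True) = [86.918, 55.647, 1, 0.0071]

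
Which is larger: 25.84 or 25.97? 25.97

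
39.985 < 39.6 False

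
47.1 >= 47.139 False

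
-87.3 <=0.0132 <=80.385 True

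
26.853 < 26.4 False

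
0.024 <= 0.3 True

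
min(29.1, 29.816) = 29.1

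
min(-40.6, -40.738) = -40.738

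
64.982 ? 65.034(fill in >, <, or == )<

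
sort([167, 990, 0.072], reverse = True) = [990, 167, 0.072]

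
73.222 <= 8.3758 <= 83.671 False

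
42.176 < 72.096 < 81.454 True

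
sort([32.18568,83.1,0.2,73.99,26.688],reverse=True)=[83.1,73.99,32.18568,26.688,0.2]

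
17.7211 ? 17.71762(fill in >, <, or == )>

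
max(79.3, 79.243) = 79.3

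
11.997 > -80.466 True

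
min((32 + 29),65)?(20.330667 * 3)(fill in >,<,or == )>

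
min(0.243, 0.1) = 0.1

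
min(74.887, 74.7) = 74.7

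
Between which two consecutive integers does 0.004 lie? 0 and 1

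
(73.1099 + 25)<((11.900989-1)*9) False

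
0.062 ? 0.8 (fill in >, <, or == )<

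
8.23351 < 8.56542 True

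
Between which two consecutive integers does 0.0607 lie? 0 and 1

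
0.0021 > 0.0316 False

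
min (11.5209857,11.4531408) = 11.4531408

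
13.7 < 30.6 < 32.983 True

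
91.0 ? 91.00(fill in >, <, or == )==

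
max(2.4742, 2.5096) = 2.5096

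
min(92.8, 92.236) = 92.236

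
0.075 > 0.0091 True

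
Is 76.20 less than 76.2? No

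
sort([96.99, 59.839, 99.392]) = [59.839, 96.99, 99.392]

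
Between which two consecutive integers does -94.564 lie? -95 and -94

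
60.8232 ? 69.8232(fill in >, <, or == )<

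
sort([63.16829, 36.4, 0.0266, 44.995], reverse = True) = [63.16829, 44.995, 36.4, 0.0266]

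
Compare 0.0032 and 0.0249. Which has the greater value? 0.0249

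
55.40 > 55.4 False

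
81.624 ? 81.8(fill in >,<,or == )<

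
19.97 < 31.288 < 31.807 True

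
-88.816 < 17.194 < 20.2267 True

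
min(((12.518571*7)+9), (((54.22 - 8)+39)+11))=96.22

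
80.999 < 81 True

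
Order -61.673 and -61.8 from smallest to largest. -61.8,-61.673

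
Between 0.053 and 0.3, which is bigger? 0.3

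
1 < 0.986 False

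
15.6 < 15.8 True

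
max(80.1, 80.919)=80.919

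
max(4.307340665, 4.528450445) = 4.528450445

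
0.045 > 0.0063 True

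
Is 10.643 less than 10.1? No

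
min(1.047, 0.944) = 0.944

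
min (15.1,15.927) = 15.1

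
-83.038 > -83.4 True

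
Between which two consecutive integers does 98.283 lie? 98 and 99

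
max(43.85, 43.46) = 43.85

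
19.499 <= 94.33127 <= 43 False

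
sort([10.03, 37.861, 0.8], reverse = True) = [37.861, 10.03, 0.8]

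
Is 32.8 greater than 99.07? No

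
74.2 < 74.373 True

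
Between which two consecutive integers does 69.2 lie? 69 and 70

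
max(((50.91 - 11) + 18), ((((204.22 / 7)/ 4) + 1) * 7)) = 58.055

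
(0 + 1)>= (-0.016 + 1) True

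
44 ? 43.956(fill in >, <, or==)>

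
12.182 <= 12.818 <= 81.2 True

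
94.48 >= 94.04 True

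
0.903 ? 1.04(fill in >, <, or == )<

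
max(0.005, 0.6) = 0.6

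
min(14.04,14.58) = 14.04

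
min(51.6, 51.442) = 51.442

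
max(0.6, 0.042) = 0.6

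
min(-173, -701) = -701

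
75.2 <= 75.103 False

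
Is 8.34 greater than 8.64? No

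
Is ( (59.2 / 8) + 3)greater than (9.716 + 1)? No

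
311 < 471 True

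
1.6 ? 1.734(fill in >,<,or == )<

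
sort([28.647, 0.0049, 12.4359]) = [0.0049, 12.4359, 28.647]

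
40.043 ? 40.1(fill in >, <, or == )<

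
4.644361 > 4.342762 True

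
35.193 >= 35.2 False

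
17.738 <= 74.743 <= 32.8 False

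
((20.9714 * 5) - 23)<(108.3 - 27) False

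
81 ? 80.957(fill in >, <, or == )>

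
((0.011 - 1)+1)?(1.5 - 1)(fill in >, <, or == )<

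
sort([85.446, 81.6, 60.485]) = [60.485, 81.6, 85.446]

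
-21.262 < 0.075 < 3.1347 True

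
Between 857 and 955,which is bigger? 955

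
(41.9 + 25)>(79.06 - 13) True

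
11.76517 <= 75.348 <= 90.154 True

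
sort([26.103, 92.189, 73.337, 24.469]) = [24.469, 26.103, 73.337, 92.189]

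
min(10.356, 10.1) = 10.1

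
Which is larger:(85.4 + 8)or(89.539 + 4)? (89.539 + 4)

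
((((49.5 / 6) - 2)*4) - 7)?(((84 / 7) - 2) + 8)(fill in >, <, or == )==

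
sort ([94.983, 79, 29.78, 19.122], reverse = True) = [94.983, 79, 29.78, 19.122]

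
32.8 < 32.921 True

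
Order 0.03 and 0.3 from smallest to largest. 0.03,0.3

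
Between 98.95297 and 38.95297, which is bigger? 98.95297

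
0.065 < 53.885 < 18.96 False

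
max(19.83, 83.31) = 83.31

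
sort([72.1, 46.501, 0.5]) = [0.5, 46.501, 72.1]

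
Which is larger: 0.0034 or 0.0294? 0.0294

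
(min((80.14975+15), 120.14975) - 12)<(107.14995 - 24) True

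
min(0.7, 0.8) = 0.7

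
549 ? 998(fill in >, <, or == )<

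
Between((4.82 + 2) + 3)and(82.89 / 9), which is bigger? ((4.82 + 2) + 3)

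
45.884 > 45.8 True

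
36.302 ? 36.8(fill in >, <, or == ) <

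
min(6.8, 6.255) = 6.255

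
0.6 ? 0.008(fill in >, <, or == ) >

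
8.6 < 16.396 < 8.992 False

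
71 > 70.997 True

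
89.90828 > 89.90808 True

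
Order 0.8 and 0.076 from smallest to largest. 0.076, 0.8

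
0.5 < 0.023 False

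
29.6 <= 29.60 True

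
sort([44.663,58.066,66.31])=[44.663,58.066,66.31]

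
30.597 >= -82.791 True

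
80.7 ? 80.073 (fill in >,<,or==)>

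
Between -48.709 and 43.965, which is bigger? 43.965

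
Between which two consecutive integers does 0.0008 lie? 0 and 1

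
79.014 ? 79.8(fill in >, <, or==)<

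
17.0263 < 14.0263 False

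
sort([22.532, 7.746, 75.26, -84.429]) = [-84.429, 7.746, 22.532, 75.26]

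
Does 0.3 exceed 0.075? Yes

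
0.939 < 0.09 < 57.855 False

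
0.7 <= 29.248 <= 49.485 True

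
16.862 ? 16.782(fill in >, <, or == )>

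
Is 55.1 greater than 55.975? No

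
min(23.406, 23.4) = 23.4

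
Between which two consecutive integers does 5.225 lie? 5 and 6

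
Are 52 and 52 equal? Yes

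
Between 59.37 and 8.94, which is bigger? 59.37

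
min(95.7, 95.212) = 95.212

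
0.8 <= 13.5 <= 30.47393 True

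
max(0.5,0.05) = 0.5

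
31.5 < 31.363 False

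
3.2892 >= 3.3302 False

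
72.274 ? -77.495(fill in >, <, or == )>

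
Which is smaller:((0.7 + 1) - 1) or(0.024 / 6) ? (0.024 / 6)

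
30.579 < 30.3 False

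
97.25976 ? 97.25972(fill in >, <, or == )>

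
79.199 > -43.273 True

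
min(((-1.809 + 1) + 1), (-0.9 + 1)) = 0.1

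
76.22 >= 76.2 True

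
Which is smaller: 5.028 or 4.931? 4.931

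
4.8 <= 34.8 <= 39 True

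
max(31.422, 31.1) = 31.422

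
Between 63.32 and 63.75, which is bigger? 63.75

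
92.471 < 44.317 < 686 False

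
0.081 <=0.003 False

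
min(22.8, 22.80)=22.8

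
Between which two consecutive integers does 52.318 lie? 52 and 53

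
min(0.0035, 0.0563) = 0.0035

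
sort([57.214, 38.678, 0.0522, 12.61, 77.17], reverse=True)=[77.17, 57.214, 38.678, 12.61, 0.0522]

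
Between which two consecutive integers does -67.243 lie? -68 and -67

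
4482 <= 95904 True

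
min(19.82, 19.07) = 19.07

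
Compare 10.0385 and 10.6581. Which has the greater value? 10.6581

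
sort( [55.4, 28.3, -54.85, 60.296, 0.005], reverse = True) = [60.296, 55.4, 28.3, 0.005, -54.85]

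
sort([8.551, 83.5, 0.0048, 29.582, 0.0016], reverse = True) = [83.5, 29.582, 8.551, 0.0048, 0.0016]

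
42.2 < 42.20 False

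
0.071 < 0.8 True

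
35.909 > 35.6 True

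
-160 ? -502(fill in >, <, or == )>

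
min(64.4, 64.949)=64.4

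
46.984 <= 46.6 False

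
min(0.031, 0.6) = 0.031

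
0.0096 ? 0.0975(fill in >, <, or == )<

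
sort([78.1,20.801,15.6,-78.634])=[-78.634,15.6,20.801,78.1]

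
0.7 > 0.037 True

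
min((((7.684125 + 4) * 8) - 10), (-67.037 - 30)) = -97.037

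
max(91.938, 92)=92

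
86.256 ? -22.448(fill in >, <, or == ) >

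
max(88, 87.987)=88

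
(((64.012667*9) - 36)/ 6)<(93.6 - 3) True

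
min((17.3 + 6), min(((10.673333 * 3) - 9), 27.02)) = 23.019999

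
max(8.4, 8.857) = 8.857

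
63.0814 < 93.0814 True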